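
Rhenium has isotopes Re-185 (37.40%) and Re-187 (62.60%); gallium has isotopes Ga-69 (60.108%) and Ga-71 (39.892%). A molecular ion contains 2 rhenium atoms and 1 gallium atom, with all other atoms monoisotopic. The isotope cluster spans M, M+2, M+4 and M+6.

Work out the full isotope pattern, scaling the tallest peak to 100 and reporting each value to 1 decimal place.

Rhenium pattern (n=2): 0.139876 : 0.468248 : 0.391876
Gallium pattern (n=1): 0.60108 : 0.39892
Convolve the two distributions (both contribute in 2-u steps):
  M: 0.139876×0.60108 = 0.084077
  M+2: 0.139876×0.39892 + 0.468248×0.60108 = 0.337254
  M+4: 0.468248×0.39892 + 0.391876×0.60108 = 0.422342
  M+6: 0.391876×0.39892 = 0.156327
Scale to base peak (0.422342) = 100: 19.9 : 79.9 : 100.0 : 37.0

19.9 : 79.9 : 100.0 : 37.0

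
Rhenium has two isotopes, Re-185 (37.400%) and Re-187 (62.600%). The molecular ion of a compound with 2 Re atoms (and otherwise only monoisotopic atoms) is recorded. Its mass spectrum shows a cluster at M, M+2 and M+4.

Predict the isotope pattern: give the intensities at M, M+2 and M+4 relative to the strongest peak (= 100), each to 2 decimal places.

29.87 : 100.00 : 83.69

Expanding (0.37400 + 0.62600)^2:
P(M) = 0.37400^2 = 0.139876
P(M+2) = 2 × 0.37400^1 × 0.62600^1 = 0.468248
P(M+4) = 0.62600^2 = 0.391876
The M+2 peak is largest (0.468248); scaling to 100 gives 29.87 : 100.00 : 83.69.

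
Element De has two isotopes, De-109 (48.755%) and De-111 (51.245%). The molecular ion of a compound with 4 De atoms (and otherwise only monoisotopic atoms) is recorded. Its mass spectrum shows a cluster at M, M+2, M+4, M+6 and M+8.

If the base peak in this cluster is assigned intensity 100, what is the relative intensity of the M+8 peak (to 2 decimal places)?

(0.48755 + 0.51245)^4 gives M 0.0565, M+2 0.2376, M+4 0.3745, M+6 0.2624, M+8 0.0690; the largest is M+4.
P(M+4) = C(4,2) × 0.48755^2 × 0.51245^2 = 6 × 0.237705 × 0.262605 = 0.374535 (base)
P(M+8) = C(4,4) × 0.48755^0 × 0.51245^4 = 1 × 1.0000 × 0.06896139 = 0.068961
Relative intensity = 0.068961 / 0.374535 × 100 = 18.41

18.41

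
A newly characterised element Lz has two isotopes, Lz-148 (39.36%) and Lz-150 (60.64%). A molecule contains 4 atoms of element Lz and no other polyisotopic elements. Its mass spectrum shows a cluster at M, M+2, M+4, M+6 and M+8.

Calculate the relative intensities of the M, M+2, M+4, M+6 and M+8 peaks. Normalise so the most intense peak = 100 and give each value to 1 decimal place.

6.8 : 42.1 : 97.4 : 100.0 : 38.5

The 4 Lz atoms are independent, so intensities follow the terms of (0.3936 + 0.6064)^4.
P(M) = 0.3936^4 = 0.024001
P(M+2) = 4 × 0.3936^3 × 0.6064^1 = 0.147906
P(M+4) = 6 × 0.3936^2 × 0.6064^2 = 0.341806
P(M+6) = 4 × 0.3936^1 × 0.6064^3 = 0.351069
P(M+8) = 0.6064^4 = 0.135219
The M+6 peak is largest (0.351069); scaling to 100 gives 6.8 : 42.1 : 97.4 : 100.0 : 38.5.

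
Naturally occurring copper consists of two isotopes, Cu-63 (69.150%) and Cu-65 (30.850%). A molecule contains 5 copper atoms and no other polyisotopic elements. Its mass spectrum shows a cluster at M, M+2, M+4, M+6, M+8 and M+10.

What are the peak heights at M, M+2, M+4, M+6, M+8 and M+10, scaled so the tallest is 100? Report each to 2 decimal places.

The 5 Cu atoms are independent, so intensities follow the terms of (0.69150 + 0.30850)^5.
P(M) = 0.69150^5 = 0.158111
P(M+2) = 5 × 0.69150^4 × 0.30850^1 = 0.352691
P(M+4) = 10 × 0.69150^3 × 0.30850^2 = 0.314693
P(M+6) = 10 × 0.69150^2 × 0.30850^3 = 0.140394
P(M+8) = 5 × 0.69150^1 × 0.30850^4 = 0.031317
P(M+10) = 0.30850^5 = 0.002794
The M+2 peak is largest (0.352691); scaling to 100 gives 44.83 : 100.00 : 89.23 : 39.81 : 8.88 : 0.79.

44.83 : 100.00 : 89.23 : 39.81 : 8.88 : 0.79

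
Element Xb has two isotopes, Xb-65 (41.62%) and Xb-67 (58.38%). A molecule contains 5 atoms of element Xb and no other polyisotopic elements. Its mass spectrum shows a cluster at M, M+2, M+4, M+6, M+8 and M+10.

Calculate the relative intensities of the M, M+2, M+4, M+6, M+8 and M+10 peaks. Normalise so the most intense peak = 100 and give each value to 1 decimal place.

3.6 : 25.4 : 71.3 : 100.0 : 70.1 : 19.7

Expanding (0.4162 + 0.5838)^5:
P(M) = 0.4162^5 = 0.012489
P(M+2) = 5 × 0.4162^4 × 0.5838^1 = 0.087588
P(M+4) = 10 × 0.4162^3 × 0.5838^2 = 0.245717
P(M+6) = 10 × 0.4162^2 × 0.5838^3 = 0.344664
P(M+8) = 5 × 0.4162^1 × 0.5838^4 = 0.241729
P(M+10) = 0.5838^5 = 0.067814
The M+6 peak is largest (0.344664); scaling to 100 gives 3.6 : 25.4 : 71.3 : 100.0 : 70.1 : 19.7.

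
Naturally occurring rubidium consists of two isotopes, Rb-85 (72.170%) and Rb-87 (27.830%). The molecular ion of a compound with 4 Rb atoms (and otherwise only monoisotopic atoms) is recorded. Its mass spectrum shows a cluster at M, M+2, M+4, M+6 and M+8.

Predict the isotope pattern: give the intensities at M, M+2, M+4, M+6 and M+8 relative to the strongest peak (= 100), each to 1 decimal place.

64.8 : 100.0 : 57.8 : 14.9 : 1.4

Each Rb atom is independently Rb-85 (p = 0.72170) or Rb-87 (q = 0.27830); the cluster is the binomial expansion (p + q)^4.
P(M) = 0.72170^4 = 0.271286
P(M+2) = 4 × 0.72170^3 × 0.27830^1 = 0.418450
P(M+4) = 6 × 0.72170^2 × 0.27830^2 = 0.242042
P(M+6) = 4 × 0.72170^1 × 0.27830^3 = 0.062224
P(M+8) = 0.27830^4 = 0.005999
The M+2 peak is largest (0.418450); scaling to 100 gives 64.8 : 100.0 : 57.8 : 14.9 : 1.4.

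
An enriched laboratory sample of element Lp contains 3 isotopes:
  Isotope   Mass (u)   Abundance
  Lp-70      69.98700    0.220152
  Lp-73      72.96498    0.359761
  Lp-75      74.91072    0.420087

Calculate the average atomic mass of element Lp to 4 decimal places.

Average mass = Σ (abundance × isotope mass) = 0.220152 × 69.98700 + 0.359761 × 72.96498 + 0.420087 × 74.91072
= 15.407778 + 26.249954 + 31.469020 = 73.126752 u

73.1268 u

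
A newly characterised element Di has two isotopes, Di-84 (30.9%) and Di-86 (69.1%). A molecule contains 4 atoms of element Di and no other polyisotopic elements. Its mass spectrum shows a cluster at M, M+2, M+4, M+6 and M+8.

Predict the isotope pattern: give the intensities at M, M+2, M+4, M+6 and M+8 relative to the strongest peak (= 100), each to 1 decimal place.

The 4 Di atoms are independent, so intensities follow the terms of (0.309 + 0.691)^4.
P(M) = 0.309^4 = 0.009117
P(M+2) = 4 × 0.309^3 × 0.691^1 = 0.081548
P(M+4) = 6 × 0.309^2 × 0.691^2 = 0.273542
P(M+6) = 4 × 0.309^1 × 0.691^3 = 0.407805
P(M+8) = 0.691^4 = 0.227988
The M+6 peak is largest (0.407805); scaling to 100 gives 2.2 : 20.0 : 67.1 : 100.0 : 55.9.

2.2 : 20.0 : 67.1 : 100.0 : 55.9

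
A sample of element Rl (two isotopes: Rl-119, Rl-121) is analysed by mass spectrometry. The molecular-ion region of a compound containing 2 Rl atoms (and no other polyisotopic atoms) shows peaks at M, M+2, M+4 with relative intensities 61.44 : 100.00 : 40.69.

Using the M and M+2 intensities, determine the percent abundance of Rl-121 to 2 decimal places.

44.87%

If p is the fraction of Rl that is Rl-119, then I(M+2)/I(M) = [C(2,1)·p^1·(1−p)] / p^2 = 2·(1−p)/p = 100.00/61.44 = 1.6276
(1−p)/p = 1.6276/2 = 0.8138  ⇒  p = 1/(1 + 0.8138) = 0.5513
Rl-119: 55.13%, Rl-121: 44.87%.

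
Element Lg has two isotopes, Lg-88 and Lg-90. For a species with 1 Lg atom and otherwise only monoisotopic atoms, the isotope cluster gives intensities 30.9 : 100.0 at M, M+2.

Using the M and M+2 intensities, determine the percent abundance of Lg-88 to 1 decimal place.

23.6%

Write p for the Lg-88 fraction. I(M+2)/I(M) = [C(1,1)·p^0·(1−p)] / p^1 = 1·(1−p)/p = 100.0/30.9 = 3.2362
(1−p)/p = 3.2362/1 = 3.2362  ⇒  p = 1/(1 + 3.2362) = 0.2361
Lg-88: 23.6%, Lg-90: 76.4%.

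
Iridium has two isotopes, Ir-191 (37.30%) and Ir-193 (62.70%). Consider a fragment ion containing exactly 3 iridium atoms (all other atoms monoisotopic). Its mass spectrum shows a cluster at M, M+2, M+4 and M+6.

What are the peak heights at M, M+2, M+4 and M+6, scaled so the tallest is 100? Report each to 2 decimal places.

11.80 : 59.49 : 100.00 : 56.03

Each Ir atom is independently Ir-191 (p = 0.3730) or Ir-193 (q = 0.6270); the cluster is the binomial expansion (p + q)^3.
P(M) = 0.3730^3 = 0.051895
P(M+2) = 3 × 0.3730^2 × 0.6270^1 = 0.261702
P(M+4) = 3 × 0.3730^1 × 0.6270^2 = 0.439911
P(M+6) = 0.6270^3 = 0.246492
The M+4 peak is largest (0.439911); scaling to 100 gives 11.80 : 59.49 : 100.00 : 56.03.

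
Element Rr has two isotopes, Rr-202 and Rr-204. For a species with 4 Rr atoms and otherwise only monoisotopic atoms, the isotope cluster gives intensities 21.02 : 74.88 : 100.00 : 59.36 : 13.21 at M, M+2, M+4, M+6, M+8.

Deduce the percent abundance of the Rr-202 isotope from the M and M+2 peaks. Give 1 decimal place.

52.9%

If p is the fraction of Rr that is Rr-202, then I(M+2)/I(M) = [C(4,1)·p^3·(1−p)] / p^4 = 4·(1−p)/p = 74.88/21.02 = 3.5623
(1−p)/p = 3.5623/4 = 0.8906  ⇒  p = 1/(1 + 0.8906) = 0.5289
Rr-202: 52.9%, Rr-204: 47.1%.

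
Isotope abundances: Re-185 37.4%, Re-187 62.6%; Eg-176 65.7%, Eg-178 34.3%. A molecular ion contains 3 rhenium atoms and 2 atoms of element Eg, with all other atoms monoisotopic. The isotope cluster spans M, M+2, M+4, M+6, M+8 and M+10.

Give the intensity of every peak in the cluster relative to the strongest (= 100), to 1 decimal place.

6.7 : 40.9 : 93.8 : 100.0 : 48.5 : 8.6

Rhenium pattern (n=3): 0.05231362 : 0.26268713 : 0.43968487 : 0.24531438
Element Eg pattern (n=2): 0.431649 : 0.450702 : 0.117649
Convolve the two distributions (both contribute in 2-u steps):
  M: 0.05231362×0.431649 = 0.022581
  M+2: 0.05231362×0.450702 + 0.26268713×0.431649 = 0.136966
  M+4: 0.05231362×0.117649 + 0.26268713×0.450702 + 0.43968487×0.431649 = 0.314338
  M+6: 0.26268713×0.117649 + 0.43968487×0.450702 + 0.24531438×0.431649 = 0.334961
  M+8: 0.43968487×0.117649 + 0.24531438×0.450702 = 0.162292
  M+10: 0.24531438×0.117649 = 0.028861
Scale to base peak (0.334961) = 100: 6.7 : 40.9 : 93.8 : 100.0 : 48.5 : 8.6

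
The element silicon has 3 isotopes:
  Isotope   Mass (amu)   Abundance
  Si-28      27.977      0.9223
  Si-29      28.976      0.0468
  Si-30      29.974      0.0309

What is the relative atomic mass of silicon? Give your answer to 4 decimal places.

28.0855 amu

Ar = Σ fᵢ·mᵢ = 0.9223 × 27.977 + 0.0468 × 28.976 + 0.0309 × 29.974
= 25.80319 + 1.35608 + 0.92620 = 28.08547 amu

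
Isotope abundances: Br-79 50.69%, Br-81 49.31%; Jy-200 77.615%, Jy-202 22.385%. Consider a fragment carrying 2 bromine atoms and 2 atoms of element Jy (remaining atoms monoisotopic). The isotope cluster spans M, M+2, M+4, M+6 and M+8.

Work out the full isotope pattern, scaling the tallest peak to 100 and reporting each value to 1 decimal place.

39.6 : 100.0 : 85.3 : 28.1 : 3.1

Bromine pattern (n=2): 0.25694761 : 0.49990478 : 0.24314761
Element Jy pattern (n=2): 0.60240882 : 0.34748236 : 0.05010882
Convolve the two distributions (both contribute in 2-u steps):
  M: 0.25694761×0.60240882 = 0.154788
  M+2: 0.25694761×0.34748236 + 0.49990478×0.60240882 = 0.390432
  M+4: 0.25694761×0.05010882 + 0.49990478×0.34748236 + 0.24314761×0.60240882 = 0.333058
  M+6: 0.49990478×0.05010882 + 0.24314761×0.34748236 = 0.109539
  M+8: 0.24314761×0.05010882 = 0.012184
Scale to base peak (0.390432) = 100: 39.6 : 100.0 : 85.3 : 28.1 : 3.1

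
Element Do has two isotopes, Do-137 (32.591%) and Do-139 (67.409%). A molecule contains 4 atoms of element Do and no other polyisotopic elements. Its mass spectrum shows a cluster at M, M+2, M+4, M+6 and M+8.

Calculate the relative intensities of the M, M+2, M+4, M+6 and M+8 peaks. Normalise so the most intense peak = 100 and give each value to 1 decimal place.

Expanding (0.32591 + 0.67409)^4:
P(M) = 0.32591^4 = 0.011282
P(M+2) = 4 × 0.32591^3 × 0.67409^1 = 0.093341
P(M+4) = 6 × 0.32591^2 × 0.67409^2 = 0.289589
P(M+6) = 4 × 0.32591^1 × 0.67409^3 = 0.399311
P(M+8) = 0.67409^4 = 0.206477
The M+6 peak is largest (0.399311); scaling to 100 gives 2.8 : 23.4 : 72.5 : 100.0 : 51.7.

2.8 : 23.4 : 72.5 : 100.0 : 51.7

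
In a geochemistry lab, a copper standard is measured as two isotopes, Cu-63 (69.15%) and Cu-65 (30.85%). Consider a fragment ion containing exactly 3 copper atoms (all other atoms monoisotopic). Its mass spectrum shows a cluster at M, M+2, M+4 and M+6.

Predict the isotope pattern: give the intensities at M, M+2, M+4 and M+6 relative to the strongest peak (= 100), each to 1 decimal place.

74.7 : 100.0 : 44.6 : 6.6

Each Cu atom is independently Cu-63 (p = 0.6915) or Cu-65 (q = 0.3085); the cluster is the binomial expansion (p + q)^3.
P(M) = 0.6915^3 = 0.330656
P(M+2) = 3 × 0.6915^2 × 0.3085^1 = 0.442548
P(M+4) = 3 × 0.6915^1 × 0.3085^2 = 0.197435
P(M+6) = 0.3085^3 = 0.029361
The M+2 peak is largest (0.442548); scaling to 100 gives 74.7 : 100.0 : 44.6 : 6.6.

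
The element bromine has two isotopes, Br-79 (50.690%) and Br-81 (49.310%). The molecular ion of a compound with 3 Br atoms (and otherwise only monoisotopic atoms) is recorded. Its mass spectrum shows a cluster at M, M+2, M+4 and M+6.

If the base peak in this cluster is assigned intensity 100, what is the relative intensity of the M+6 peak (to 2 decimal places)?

Binomial terms of (0.50690 + 0.49310)^3: M 0.1302, M+2 0.3801, M+4 0.3698, M+6 0.1199 → M+2 is the base peak.
P(M+2) = C(3,1) × 0.50690^2 × 0.49310^1 = 3 × 0.25694761 × 0.4931 = 0.380103 (base)
P(M+6) = C(3,3) × 0.50690^0 × 0.49310^3 = 1 × 1.0000 × 0.11989609 = 0.119896
Relative intensity = 0.119896 / 0.380103 × 100 = 31.54

31.54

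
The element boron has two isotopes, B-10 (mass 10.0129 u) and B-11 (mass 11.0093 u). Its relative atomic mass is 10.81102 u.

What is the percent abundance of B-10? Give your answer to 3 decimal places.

19.900%

With x = fraction of B-10 (so B-11 is 1 − x):
10.0129·x + 11.0093·(1 − x) = 10.81102
(10.0129 − 11.0093)·x = 10.81102 − 11.0093
x = -0.19828 / -0.9964 = 0.19900 → 19.900% B-10, 80.100% B-11.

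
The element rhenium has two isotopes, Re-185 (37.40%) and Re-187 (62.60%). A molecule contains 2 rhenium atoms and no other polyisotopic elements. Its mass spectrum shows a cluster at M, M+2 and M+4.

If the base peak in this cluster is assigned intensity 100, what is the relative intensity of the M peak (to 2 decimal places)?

29.87

Term probabilities: M 0.1399, M+2 0.4682, M+4 0.3919. Base peak = M+2.
P(M+2) = C(2,1) × 0.3740^1 × 0.6260^1 = 2 × 0.3740 × 0.6260 = 0.468248 (base)
P(M) = C(2,0) × 0.3740^2 × 0.6260^0 = 1 × 0.139876 × 1.0000 = 0.139876
Relative intensity = 0.139876 / 0.468248 × 100 = 29.87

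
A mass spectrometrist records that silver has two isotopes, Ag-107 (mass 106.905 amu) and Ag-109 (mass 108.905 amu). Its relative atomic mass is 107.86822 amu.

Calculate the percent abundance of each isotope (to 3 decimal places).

Writing the weighted mean with unknown fraction x of Ag-107:
106.905·x + 108.905·(1 − x) = 107.86822
(106.905 − 108.905)·x = 107.86822 − 108.905
x = -1.03678 / -2.000 = 0.51839 → 51.839% Ag-107, 48.161% Ag-109.

Ag-107: 51.839%, Ag-109: 48.161%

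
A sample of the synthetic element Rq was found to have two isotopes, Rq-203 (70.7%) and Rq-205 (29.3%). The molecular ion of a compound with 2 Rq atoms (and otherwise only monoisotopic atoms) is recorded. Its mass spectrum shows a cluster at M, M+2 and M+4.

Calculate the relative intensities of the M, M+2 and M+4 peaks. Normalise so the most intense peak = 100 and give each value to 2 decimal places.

The 2 Rq atoms are independent, so intensities follow the terms of (0.707 + 0.293)^2.
P(M) = 0.707^2 = 0.499849
P(M+2) = 2 × 0.707^1 × 0.293^1 = 0.414302
P(M+4) = 0.293^2 = 0.085849
The M peak is largest (0.499849); scaling to 100 gives 100.00 : 82.89 : 17.17.

100.00 : 82.89 : 17.17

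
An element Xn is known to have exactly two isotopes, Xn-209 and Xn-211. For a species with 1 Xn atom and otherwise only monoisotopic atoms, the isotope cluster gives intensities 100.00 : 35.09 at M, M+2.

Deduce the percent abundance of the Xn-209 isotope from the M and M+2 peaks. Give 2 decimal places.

74.02%

If p is the fraction of Xn that is Xn-209, then I(M+2)/I(M) = [C(1,1)·p^0·(1−p)] / p^1 = 1·(1−p)/p = 35.09/100.00 = 0.3509
(1−p)/p = 0.3509/1 = 0.3509  ⇒  p = 1/(1 + 0.3509) = 0.7402
Xn-209: 74.02%, Xn-211: 25.98%.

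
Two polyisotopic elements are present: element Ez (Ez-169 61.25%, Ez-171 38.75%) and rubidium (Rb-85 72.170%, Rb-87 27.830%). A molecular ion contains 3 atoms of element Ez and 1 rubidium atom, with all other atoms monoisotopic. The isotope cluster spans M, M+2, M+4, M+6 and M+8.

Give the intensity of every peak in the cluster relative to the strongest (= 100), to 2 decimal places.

Element Ez pattern (n=3): 0.2297832 : 0.43611914 : 0.27591211 : 0.05818555
Rubidium pattern (n=1): 0.7217 : 0.2783
Convolve the two distributions (both contribute in 2-u steps):
  M: 0.2297832×0.7217 = 0.165835
  M+2: 0.2297832×0.2783 + 0.43611914×0.7217 = 0.378696
  M+4: 0.43611914×0.2783 + 0.27591211×0.7217 = 0.320498
  M+6: 0.27591211×0.2783 + 0.05818555×0.7217 = 0.118779
  M+8: 0.05818555×0.2783 = 0.016193
Scale to base peak (0.378696) = 100: 43.79 : 100.00 : 84.63 : 31.37 : 4.28

43.79 : 100.00 : 84.63 : 31.37 : 4.28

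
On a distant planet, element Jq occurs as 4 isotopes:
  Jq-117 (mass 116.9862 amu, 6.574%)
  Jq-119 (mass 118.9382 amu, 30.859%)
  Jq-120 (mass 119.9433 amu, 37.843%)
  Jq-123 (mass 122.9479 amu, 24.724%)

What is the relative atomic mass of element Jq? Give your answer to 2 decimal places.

The abundance-weighted mean is 0.06574 × 116.9862 + 0.30859 × 118.9382 + 0.37843 × 119.9433 + 0.24724 × 122.9479
= 7.69067 + 36.70314 + 45.39014 + 30.39764 = 120.18159 amu

120.18 amu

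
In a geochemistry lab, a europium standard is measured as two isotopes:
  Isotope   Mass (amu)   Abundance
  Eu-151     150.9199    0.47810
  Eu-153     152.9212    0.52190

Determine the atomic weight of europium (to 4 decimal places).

151.9644 amu

Weight each isotope mass by its fractional abundance: 0.47810 × 150.9199 + 0.52190 × 152.9212
= 72.15480 + 79.80957 = 151.96437 amu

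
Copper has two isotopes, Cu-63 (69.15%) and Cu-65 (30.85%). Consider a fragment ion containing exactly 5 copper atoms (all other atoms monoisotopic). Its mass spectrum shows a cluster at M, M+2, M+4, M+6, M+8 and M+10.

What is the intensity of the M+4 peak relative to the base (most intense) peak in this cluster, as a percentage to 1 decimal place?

(0.6915 + 0.3085)^5 gives M 0.1581, M+2 0.3527, M+4 0.3147, M+6 0.1404, M+8 0.0313, M+10 0.0028; the largest is M+2.
P(M+2) = C(5,1) × 0.6915^4 × 0.3085^1 = 5 × 0.2286487 × 0.3085 = 0.352691 (base)
P(M+4) = C(5,2) × 0.6915^3 × 0.3085^2 = 10 × 0.33065611 × 0.09517225 = 0.314693
Relative intensity = 0.314693 / 0.352691 × 100 = 89.2

89.2%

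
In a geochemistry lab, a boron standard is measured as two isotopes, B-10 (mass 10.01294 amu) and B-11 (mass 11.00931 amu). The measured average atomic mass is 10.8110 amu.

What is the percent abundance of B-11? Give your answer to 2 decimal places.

80.10%

Let x be the fractional abundance of B-10; then B-11 has abundance 1 − x.
10.01294·x + 11.00931·(1 − x) = 10.8110
(10.01294 − 11.00931)·x = 10.8110 − 11.00931
x = -0.19831 / -0.99637 = 0.19903 → 19.90% B-10, 80.10% B-11.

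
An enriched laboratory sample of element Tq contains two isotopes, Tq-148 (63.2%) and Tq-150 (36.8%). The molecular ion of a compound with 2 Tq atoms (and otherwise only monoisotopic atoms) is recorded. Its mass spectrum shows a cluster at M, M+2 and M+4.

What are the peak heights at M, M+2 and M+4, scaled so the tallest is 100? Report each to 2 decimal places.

Expanding (0.632 + 0.368)^2:
P(M) = 0.632^2 = 0.399424
P(M+2) = 2 × 0.632^1 × 0.368^1 = 0.465152
P(M+4) = 0.368^2 = 0.135424
The M+2 peak is largest (0.465152); scaling to 100 gives 85.87 : 100.00 : 29.11.

85.87 : 100.00 : 29.11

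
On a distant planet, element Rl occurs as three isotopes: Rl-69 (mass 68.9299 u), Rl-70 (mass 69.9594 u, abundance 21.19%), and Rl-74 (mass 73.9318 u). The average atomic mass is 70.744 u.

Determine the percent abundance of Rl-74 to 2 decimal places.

31.91%

Let x and y be the fractions of Rl-69 and Rl-74. Then x + y = 1 − 0.2119 = 0.7881 and 68.9299x + 73.9318y = 70.744 − 0.2119×69.9594 = 55.91960314.
Substituting: 68.9299x + 73.9318(0.7881 − x) = 55.91960314
(68.9299 − 73.9318)x = -2.34604844  ⇒  x = 0.46903, y = 0.31907
Rl-69: 46.90%, Rl-74: 31.91%.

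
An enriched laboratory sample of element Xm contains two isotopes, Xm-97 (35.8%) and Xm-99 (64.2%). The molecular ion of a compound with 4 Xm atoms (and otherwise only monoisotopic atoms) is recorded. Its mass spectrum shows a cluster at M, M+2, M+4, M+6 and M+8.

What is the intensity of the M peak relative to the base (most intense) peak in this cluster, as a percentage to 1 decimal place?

Binomial terms of (0.358 + 0.642)^4: M 0.0164, M+2 0.1178, M+4 0.3169, M+6 0.3789, M+8 0.1699 → M+6 is the base peak.
P(M+6) = C(4,3) × 0.358^1 × 0.642^3 = 4 × 0.3580 × 0.26460929 = 0.378921 (base)
P(M) = C(4,0) × 0.358^4 × 0.642^0 = 1 × 0.01642601 × 1.0000 = 0.016426
Relative intensity = 0.016426 / 0.378921 × 100 = 4.3

4.3%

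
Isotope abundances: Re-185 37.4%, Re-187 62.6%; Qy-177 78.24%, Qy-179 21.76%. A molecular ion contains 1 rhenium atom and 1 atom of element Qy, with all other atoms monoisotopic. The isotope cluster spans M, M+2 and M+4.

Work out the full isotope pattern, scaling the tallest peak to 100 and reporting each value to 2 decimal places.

Rhenium pattern (n=1): 0.3740 : 0.6260
Element Qy pattern (n=1): 0.7824 : 0.2176
Convolve the two distributions (both contribute in 2-u steps):
  M: 0.3740×0.7824 = 0.292618
  M+2: 0.3740×0.2176 + 0.6260×0.7824 = 0.571165
  M+4: 0.6260×0.2176 = 0.136218
Scale to base peak (0.571165) = 100: 51.23 : 100.00 : 23.85

51.23 : 100.00 : 23.85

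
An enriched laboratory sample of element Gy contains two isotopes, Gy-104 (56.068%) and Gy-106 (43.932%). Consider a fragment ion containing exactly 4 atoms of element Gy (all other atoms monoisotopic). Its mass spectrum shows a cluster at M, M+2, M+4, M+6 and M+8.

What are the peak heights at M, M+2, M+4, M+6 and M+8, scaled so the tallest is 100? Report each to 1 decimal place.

Each Gy atom is independently Gy-104 (p = 0.56068) or Gy-106 (q = 0.43932); the cluster is the binomial expansion (p + q)^4.
P(M) = 0.56068^4 = 0.098824
P(M+2) = 4 × 0.56068^3 × 0.43932^1 = 0.309732
P(M+4) = 6 × 0.56068^2 × 0.43932^2 = 0.364035
P(M+6) = 4 × 0.56068^1 × 0.43932^3 = 0.190159
P(M+8) = 0.43932^4 = 0.037250
The M+4 peak is largest (0.364035); scaling to 100 gives 27.1 : 85.1 : 100.0 : 52.2 : 10.2.

27.1 : 85.1 : 100.0 : 52.2 : 10.2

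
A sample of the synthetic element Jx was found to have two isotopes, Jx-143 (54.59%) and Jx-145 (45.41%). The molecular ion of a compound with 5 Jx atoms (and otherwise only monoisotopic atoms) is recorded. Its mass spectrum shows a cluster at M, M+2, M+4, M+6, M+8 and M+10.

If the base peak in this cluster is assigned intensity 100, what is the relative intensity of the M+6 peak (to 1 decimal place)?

83.2

Term probabilities: M 0.0485, M+2 0.2016, M+4 0.3355, M+6 0.2790, M+8 0.1161, M+10 0.0193. Base peak = M+4.
P(M+4) = C(5,2) × 0.5459^3 × 0.4541^2 = 10 × 0.16268192 × 0.20620681 = 0.335461 (base)
P(M+6) = C(5,3) × 0.5459^2 × 0.4541^3 = 10 × 0.29800681 × 0.09363851 = 0.279049
Relative intensity = 0.279049 / 0.335461 × 100 = 83.2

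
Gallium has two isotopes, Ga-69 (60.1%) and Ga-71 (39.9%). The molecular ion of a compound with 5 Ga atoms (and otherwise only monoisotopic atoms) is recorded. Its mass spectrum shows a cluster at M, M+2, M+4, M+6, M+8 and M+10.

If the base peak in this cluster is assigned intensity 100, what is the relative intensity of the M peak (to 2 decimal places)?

22.69

(0.601 + 0.399)^5 gives M 0.0784, M+2 0.2603, M+4 0.3456, M+6 0.2294, M+8 0.0762, M+10 0.0101; the largest is M+4.
P(M+4) = C(5,2) × 0.601^3 × 0.399^2 = 10 × 0.2170818 × 0.159201 = 0.345596 (base)
P(M) = C(5,0) × 0.601^5 × 0.399^0 = 1 × 0.07841016 × 1.0000 = 0.078410
Relative intensity = 0.078410 / 0.345596 × 100 = 22.69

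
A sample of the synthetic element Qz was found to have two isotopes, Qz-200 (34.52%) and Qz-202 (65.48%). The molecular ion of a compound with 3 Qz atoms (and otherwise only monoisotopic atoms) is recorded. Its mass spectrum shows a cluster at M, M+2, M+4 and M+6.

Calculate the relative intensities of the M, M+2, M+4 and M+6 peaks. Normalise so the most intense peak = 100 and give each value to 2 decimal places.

9.26 : 52.72 : 100.00 : 63.23

The 3 Qz atoms are independent, so intensities follow the terms of (0.3452 + 0.6548)^3.
P(M) = 0.3452^3 = 0.041135
P(M+2) = 3 × 0.3452^2 × 0.6548^1 = 0.234084
P(M+4) = 3 × 0.3452^1 × 0.6548^2 = 0.444027
P(M+6) = 0.6548^3 = 0.280754
The M+4 peak is largest (0.444027); scaling to 100 gives 9.26 : 52.72 : 100.00 : 63.23.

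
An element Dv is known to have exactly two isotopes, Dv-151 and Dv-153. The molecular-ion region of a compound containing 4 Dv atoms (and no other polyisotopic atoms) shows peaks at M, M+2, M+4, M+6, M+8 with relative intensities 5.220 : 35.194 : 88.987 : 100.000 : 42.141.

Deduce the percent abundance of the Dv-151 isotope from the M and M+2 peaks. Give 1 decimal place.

If p is the fraction of Dv that is Dv-151, then I(M+2)/I(M) = [C(4,1)·p^3·(1−p)] / p^4 = 4·(1−p)/p = 35.194/5.220 = 6.7421
(1−p)/p = 6.7421/4 = 1.6855  ⇒  p = 1/(1 + 1.6855) = 0.3724
Dv-151: 37.2%, Dv-153: 62.8%.

37.2%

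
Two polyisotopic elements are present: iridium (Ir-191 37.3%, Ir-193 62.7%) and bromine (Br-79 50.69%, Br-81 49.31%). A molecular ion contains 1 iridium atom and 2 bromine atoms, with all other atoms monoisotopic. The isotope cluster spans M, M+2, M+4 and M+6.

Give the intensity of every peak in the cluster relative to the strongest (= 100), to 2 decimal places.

Iridium pattern (n=1): 0.3730 : 0.6270
Bromine pattern (n=2): 0.25694761 : 0.49990478 : 0.24314761
Convolve the two distributions (both contribute in 2-u steps):
  M: 0.3730×0.25694761 = 0.095841
  M+2: 0.3730×0.49990478 + 0.6270×0.25694761 = 0.347571
  M+4: 0.3730×0.24314761 + 0.6270×0.49990478 = 0.404134
  M+6: 0.6270×0.24314761 = 0.152454
Scale to base peak (0.404134) = 100: 23.72 : 86.00 : 100.00 : 37.72

23.72 : 86.00 : 100.00 : 37.72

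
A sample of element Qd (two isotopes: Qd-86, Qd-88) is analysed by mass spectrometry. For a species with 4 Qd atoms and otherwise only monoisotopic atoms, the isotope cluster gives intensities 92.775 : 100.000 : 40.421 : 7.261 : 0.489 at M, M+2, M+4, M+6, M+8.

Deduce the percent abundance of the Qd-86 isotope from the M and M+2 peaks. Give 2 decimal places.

78.77%

Write p for the Qd-86 fraction. I(M+2)/I(M) = [C(4,1)·p^3·(1−p)] / p^4 = 4·(1−p)/p = 100.000/92.775 = 1.0779
(1−p)/p = 1.0779/4 = 0.2695  ⇒  p = 1/(1 + 0.2695) = 0.7877
Qd-86: 78.77%, Qd-88: 21.23%.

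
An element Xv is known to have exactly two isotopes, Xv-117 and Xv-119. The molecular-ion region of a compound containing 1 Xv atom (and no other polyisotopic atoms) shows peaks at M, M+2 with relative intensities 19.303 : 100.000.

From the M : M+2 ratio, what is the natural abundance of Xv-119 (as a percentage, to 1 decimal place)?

83.8%

If p is the fraction of Xv that is Xv-117, then I(M+2)/I(M) = [C(1,1)·p^0·(1−p)] / p^1 = 1·(1−p)/p = 100.000/19.303 = 5.1805
(1−p)/p = 5.1805/1 = 5.1805  ⇒  p = 1/(1 + 5.1805) = 0.1618
Xv-117: 16.2%, Xv-119: 83.8%.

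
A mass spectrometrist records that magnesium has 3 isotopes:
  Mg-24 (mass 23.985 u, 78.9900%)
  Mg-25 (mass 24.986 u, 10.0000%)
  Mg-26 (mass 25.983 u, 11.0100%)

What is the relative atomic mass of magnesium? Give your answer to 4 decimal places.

24.3051 u

Average mass = Σ (abundance × isotope mass) = 0.789900 × 23.985 + 0.100000 × 24.986 + 0.110100 × 25.983
= 18.94575 + 2.49860 + 2.86073 = 24.30508 u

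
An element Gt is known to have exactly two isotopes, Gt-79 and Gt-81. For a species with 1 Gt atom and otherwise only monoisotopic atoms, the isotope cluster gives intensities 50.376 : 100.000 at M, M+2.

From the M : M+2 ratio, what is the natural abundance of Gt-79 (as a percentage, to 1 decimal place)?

33.5%

Write p for the Gt-79 fraction. I(M+2)/I(M) = [C(1,1)·p^0·(1−p)] / p^1 = 1·(1−p)/p = 100.000/50.376 = 1.9851
(1−p)/p = 1.9851/1 = 1.9851  ⇒  p = 1/(1 + 1.9851) = 0.3350
Gt-79: 33.5%, Gt-81: 66.5%.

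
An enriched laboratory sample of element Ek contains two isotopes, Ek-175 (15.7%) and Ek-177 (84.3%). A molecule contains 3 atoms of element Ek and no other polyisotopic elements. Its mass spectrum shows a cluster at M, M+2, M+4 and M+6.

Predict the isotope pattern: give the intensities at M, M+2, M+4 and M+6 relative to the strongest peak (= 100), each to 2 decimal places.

Expanding (0.157 + 0.843)^3:
P(M) = 0.157^3 = 0.003870
P(M+2) = 3 × 0.157^2 × 0.843^1 = 0.062337
P(M+4) = 3 × 0.157^1 × 0.843^2 = 0.334716
P(M+6) = 0.843^3 = 0.599077
The M+6 peak is largest (0.599077); scaling to 100 gives 0.65 : 10.41 : 55.87 : 100.00.

0.65 : 10.41 : 55.87 : 100.00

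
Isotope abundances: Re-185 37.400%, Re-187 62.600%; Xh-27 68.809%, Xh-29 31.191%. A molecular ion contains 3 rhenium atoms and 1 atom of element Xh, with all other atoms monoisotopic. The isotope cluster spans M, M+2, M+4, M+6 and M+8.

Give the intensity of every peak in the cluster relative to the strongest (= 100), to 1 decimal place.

Rhenium pattern (n=3): 0.05231362 : 0.26268713 : 0.43968487 : 0.24531438
Element Xh pattern (n=1): 0.68809 : 0.31191
Convolve the two distributions (both contribute in 2-u steps):
  M: 0.05231362×0.68809 = 0.035996
  M+2: 0.05231362×0.31191 + 0.26268713×0.68809 = 0.197070
  M+4: 0.26268713×0.31191 + 0.43968487×0.68809 = 0.384478
  M+6: 0.43968487×0.31191 + 0.24531438×0.68809 = 0.305940
  M+8: 0.24531438×0.31191 = 0.076516
Scale to base peak (0.384478) = 100: 9.4 : 51.3 : 100.0 : 79.6 : 19.9

9.4 : 51.3 : 100.0 : 79.6 : 19.9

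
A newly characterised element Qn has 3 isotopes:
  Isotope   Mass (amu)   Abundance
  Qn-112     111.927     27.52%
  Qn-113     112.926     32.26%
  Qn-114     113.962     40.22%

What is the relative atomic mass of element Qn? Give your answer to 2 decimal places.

Average mass = Σ (abundance × isotope mass) = 0.2752 × 111.927 + 0.3226 × 112.926 + 0.4022 × 113.962
= 30.8023 + 36.4299 + 45.8355 = 113.0677 amu

113.07 amu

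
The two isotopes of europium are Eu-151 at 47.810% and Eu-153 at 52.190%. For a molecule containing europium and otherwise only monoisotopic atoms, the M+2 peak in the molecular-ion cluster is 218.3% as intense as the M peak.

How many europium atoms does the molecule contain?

2

With n Eu atoms, P(M+2)/P(M) = C(n,1)·p^(n−1)q / p^n = n·q/p = n · 0.52190/0.47810.
n = 2.183 × 0.47810/0.52190 = 2.00 ≈ 2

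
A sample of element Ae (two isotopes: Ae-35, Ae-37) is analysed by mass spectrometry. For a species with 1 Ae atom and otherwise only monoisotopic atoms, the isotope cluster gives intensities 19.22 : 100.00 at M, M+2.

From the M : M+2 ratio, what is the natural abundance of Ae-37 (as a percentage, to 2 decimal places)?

83.88%

Write p for the Ae-35 fraction. I(M+2)/I(M) = [C(1,1)·p^0·(1−p)] / p^1 = 1·(1−p)/p = 100.00/19.22 = 5.2029
(1−p)/p = 5.2029/1 = 5.2029  ⇒  p = 1/(1 + 5.2029) = 0.1612
Ae-35: 16.12%, Ae-37: 83.88%.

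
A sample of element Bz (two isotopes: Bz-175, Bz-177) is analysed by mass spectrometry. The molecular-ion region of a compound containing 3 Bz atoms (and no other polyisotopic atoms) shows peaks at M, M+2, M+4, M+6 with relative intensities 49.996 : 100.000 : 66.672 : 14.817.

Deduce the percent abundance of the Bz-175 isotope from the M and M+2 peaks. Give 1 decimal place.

Let p = fractional abundance of Bz-175. I(M+2)/I(M) = [C(3,1)·p^2·(1−p)] / p^3 = 3·(1−p)/p = 100.000/49.996 = 2.0002
(1−p)/p = 2.0002/3 = 0.6667  ⇒  p = 1/(1 + 0.6667) = 0.6000
Bz-175: 60.0%, Bz-177: 40.0%.

60.0%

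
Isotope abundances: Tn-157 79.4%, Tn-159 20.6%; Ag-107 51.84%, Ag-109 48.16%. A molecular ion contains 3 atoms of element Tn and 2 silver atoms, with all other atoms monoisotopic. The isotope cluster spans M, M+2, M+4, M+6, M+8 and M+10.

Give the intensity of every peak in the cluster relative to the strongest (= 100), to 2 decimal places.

Element Tn pattern (n=3): 0.50056618 : 0.38960945 : 0.10108255 : 0.00874182
Silver pattern (n=2): 0.26873856 : 0.49932288 : 0.23193856
Convolve the two distributions (both contribute in 2-u steps):
  M: 0.50056618×0.26873856 = 0.134521
  M+2: 0.50056618×0.49932288 + 0.38960945×0.26873856 = 0.354647
  M+4: 0.50056618×0.23193856 + 0.38960945×0.49932288 + 0.10108255×0.26873856 = 0.337806
  M+6: 0.38960945×0.23193856 + 0.10108255×0.49932288 + 0.00874182×0.26873856 = 0.143188
  M+8: 0.10108255×0.23193856 + 0.00874182×0.49932288 = 0.027810
  M+10: 0.00874182×0.23193856 = 0.002028
Scale to base peak (0.354647) = 100: 37.93 : 100.00 : 95.25 : 40.37 : 7.84 : 0.57

37.93 : 100.00 : 95.25 : 40.37 : 7.84 : 0.57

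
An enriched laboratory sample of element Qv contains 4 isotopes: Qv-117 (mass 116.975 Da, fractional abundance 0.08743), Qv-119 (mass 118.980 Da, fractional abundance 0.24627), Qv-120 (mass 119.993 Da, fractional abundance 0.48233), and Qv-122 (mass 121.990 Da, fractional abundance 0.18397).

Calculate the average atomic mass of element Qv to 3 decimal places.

The abundance-weighted mean is 0.08743 × 116.975 + 0.24627 × 118.980 + 0.48233 × 119.993 + 0.18397 × 121.990
= 10.2271 + 29.3012 + 57.8762 + 22.4425 = 119.8470 Da

119.847 Da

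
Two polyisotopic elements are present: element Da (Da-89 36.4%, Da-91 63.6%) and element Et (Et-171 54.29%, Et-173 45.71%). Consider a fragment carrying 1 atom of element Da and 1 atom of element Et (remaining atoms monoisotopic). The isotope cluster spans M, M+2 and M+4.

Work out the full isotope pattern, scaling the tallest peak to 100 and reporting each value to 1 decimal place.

38.6 : 100.0 : 56.8

Element Da pattern (n=1): 0.3640 : 0.6360
Element Et pattern (n=1): 0.5429 : 0.4571
Convolve the two distributions (both contribute in 2-u steps):
  M: 0.3640×0.5429 = 0.197616
  M+2: 0.3640×0.4571 + 0.6360×0.5429 = 0.511669
  M+4: 0.6360×0.4571 = 0.290716
Scale to base peak (0.511669) = 100: 38.6 : 100.0 : 56.8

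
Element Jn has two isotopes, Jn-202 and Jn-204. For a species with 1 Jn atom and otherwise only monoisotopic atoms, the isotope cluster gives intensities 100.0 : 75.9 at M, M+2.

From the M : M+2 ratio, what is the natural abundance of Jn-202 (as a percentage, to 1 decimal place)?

56.9%

If p is the fraction of Jn that is Jn-202, then I(M+2)/I(M) = [C(1,1)·p^0·(1−p)] / p^1 = 1·(1−p)/p = 75.9/100.0 = 0.7590
(1−p)/p = 0.7590/1 = 0.7590  ⇒  p = 1/(1 + 0.7590) = 0.5685
Jn-202: 56.9%, Jn-204: 43.1%.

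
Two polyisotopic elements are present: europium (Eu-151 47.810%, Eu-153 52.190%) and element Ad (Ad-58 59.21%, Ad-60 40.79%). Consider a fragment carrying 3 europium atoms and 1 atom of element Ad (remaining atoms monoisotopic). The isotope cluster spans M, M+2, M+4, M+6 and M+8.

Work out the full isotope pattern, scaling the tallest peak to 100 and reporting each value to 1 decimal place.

Europium pattern (n=3): 0.10928391 : 0.3578871 : 0.39067407 : 0.14215492
Element Ad pattern (n=1): 0.5921 : 0.4079
Convolve the two distributions (both contribute in 2-u steps):
  M: 0.10928391×0.5921 = 0.064707
  M+2: 0.10928391×0.4079 + 0.3578871×0.5921 = 0.256482
  M+4: 0.3578871×0.4079 + 0.39067407×0.5921 = 0.377300
  M+6: 0.39067407×0.4079 + 0.14215492×0.5921 = 0.243526
  M+8: 0.14215492×0.4079 = 0.057985
Scale to base peak (0.377300) = 100: 17.2 : 68.0 : 100.0 : 64.5 : 15.4

17.2 : 68.0 : 100.0 : 64.5 : 15.4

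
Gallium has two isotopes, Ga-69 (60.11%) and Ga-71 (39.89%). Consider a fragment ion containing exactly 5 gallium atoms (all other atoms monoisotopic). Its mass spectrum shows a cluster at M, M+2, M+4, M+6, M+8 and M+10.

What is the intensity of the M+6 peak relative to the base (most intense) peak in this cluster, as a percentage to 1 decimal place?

Binomial terms of (0.6011 + 0.3989)^5: M 0.0785, M+2 0.2604, M+4 0.3456, M+6 0.2293, M+8 0.0761, M+10 0.0101 → M+4 is the base peak.
P(M+4) = C(5,2) × 0.6011^3 × 0.3989^2 = 10 × 0.21719018 × 0.15912121 = 0.345596 (base)
P(M+6) = C(5,3) × 0.6011^2 × 0.3989^3 = 10 × 0.36132121 × 0.06347345 = 0.229343
Relative intensity = 0.229343 / 0.345596 × 100 = 66.4

66.4%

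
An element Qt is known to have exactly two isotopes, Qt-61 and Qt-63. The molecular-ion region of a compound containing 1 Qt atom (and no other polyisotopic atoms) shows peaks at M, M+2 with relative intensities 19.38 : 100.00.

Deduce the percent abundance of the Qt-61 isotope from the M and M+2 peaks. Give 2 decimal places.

16.23%

Write p for the Qt-61 fraction. I(M+2)/I(M) = [C(1,1)·p^0·(1−p)] / p^1 = 1·(1−p)/p = 100.00/19.38 = 5.1600
(1−p)/p = 5.1600/1 = 5.1600  ⇒  p = 1/(1 + 5.1600) = 0.1623
Qt-61: 16.23%, Qt-63: 83.77%.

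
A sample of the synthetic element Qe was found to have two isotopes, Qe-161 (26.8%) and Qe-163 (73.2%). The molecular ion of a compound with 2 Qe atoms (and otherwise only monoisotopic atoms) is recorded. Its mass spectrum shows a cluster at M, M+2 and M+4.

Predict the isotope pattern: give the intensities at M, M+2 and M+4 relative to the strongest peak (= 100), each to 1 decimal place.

13.4 : 73.2 : 100.0

The 2 Qe atoms are independent, so intensities follow the terms of (0.268 + 0.732)^2.
P(M) = 0.268^2 = 0.071824
P(M+2) = 2 × 0.268^1 × 0.732^1 = 0.392352
P(M+4) = 0.732^2 = 0.535824
The M+4 peak is largest (0.535824); scaling to 100 gives 13.4 : 73.2 : 100.0.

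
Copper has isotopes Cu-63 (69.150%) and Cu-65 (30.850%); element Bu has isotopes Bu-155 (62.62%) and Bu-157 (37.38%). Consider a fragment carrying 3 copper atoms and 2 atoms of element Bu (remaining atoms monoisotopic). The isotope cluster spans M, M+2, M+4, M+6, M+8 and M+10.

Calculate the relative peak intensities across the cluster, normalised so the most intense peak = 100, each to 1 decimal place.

Copper pattern (n=3): 0.33065611 : 0.44254842 : 0.19743483 : 0.02936064
Element Bu pattern (n=2): 0.39212644 : 0.46814712 : 0.13972644
Convolve the two distributions (both contribute in 2-u steps):
  M: 0.33065611×0.39212644 = 0.129659
  M+2: 0.33065611×0.46814712 + 0.44254842×0.39212644 = 0.328331
  M+4: 0.33065611×0.13972644 + 0.44254842×0.46814712 + 0.19743483×0.39212644 = 0.330799
  M+6: 0.44254842×0.13972644 + 0.19743483×0.46814712 + 0.02936064×0.39212644 = 0.165777
  M+8: 0.19743483×0.13972644 + 0.02936064×0.46814712 = 0.041332
  M+10: 0.02936064×0.13972644 = 0.004102
Scale to base peak (0.330799) = 100: 39.2 : 99.3 : 100.0 : 50.1 : 12.5 : 1.2

39.2 : 99.3 : 100.0 : 50.1 : 12.5 : 1.2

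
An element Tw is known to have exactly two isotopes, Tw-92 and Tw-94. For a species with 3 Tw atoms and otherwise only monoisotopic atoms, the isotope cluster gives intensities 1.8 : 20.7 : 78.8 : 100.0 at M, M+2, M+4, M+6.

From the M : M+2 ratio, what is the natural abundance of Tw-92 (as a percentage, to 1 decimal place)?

Let p = fractional abundance of Tw-92. I(M+2)/I(M) = [C(3,1)·p^2·(1−p)] / p^3 = 3·(1−p)/p = 20.7/1.8 = 11.5000
(1−p)/p = 11.5000/3 = 3.8333  ⇒  p = 1/(1 + 3.8333) = 0.2069
Tw-92: 20.7%, Tw-94: 79.3%.

20.7%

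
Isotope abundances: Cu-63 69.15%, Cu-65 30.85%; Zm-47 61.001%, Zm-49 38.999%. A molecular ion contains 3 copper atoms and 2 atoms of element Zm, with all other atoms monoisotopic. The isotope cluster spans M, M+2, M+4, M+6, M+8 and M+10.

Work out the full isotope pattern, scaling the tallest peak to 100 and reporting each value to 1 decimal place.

36.8 : 96.3 : 100.0 : 51.5 : 13.2 : 1.3

Copper pattern (n=3): 0.33065611 : 0.44254842 : 0.19743483 : 0.02936064
Element Zm pattern (n=2): 0.3721122 : 0.4757956 : 0.1520922
Convolve the two distributions (both contribute in 2-u steps):
  M: 0.33065611×0.3721122 = 0.123041
  M+2: 0.33065611×0.4757956 + 0.44254842×0.3721122 = 0.322002
  M+4: 0.33065611×0.1520922 + 0.44254842×0.4757956 + 0.19743483×0.3721122 = 0.334321
  M+6: 0.44254842×0.1520922 + 0.19743483×0.4757956 + 0.02936064×0.3721122 = 0.172172
  M+8: 0.19743483×0.1520922 + 0.02936064×0.4757956 = 0.043998
  M+10: 0.02936064×0.1520922 = 0.004466
Scale to base peak (0.334321) = 100: 36.8 : 96.3 : 100.0 : 51.5 : 13.2 : 1.3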